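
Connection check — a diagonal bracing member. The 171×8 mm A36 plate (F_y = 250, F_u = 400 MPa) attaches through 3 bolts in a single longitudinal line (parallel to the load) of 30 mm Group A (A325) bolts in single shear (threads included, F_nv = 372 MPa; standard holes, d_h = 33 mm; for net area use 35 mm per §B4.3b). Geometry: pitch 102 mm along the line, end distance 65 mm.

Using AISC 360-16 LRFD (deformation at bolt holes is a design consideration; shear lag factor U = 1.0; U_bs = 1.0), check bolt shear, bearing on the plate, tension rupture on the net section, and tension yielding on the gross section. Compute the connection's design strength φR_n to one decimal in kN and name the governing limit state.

307.8 kN (gross-section yield governs)

Bolt shear: A_b = π(30)²/4 = 706.86 mm². φR_n = 0.75 × 372 × 706.86 × 3 × 1 = 591.6 kN.
Bearing (8 mm plate, F_u = 400 MPa): end bolts L_c = 65 − 33/2 = 48.5, R_n = min(1.2×48.5×8×400, 2.4×30×8×400) = 186.24 kN/bolt; interior L_c = 102 − 33 = 69, R_n = 230.4 kN/bolt. φR_n = 0.75 × (1×186.24 + 2×230.4) = 485.3 kN.
Tension rupture (net): A_n = (171 − 1×35)×8 = 1088 mm² (U = 1.0, A_e = A_n). φR_n = 0.75 × 400 × 1088 = 326.4 kN.
Tension yield (gross): A_g = 171×8 = 1368 mm². φR_n = 0.90 × 250 × 1368 = 307.8 kN.
Governing: min(591.6, 485.3, 326.4, 307.8) = 307.8 kN → gross-section yield.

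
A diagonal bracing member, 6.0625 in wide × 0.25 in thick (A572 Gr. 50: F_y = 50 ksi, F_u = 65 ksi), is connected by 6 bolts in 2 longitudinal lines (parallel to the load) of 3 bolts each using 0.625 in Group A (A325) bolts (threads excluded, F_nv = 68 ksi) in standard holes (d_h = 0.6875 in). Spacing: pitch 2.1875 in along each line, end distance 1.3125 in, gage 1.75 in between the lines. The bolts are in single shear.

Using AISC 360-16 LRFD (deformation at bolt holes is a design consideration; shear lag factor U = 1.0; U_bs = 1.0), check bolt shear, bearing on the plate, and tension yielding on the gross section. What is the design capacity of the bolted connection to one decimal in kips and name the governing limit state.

Bolt shear: A_b = π(0.625)²/4 = 0.3068 in². φR_n = 0.75 × 68 × 0.3068 × 6 × 1 = 93.9 kips.
Bearing (0.25 in plate, F_u = 65 ksi): end bolts L_c = 1.3125 − 0.6875/2 = 0.96875, R_n = min(1.2×0.96875×0.25×65, 2.4×0.625×0.25×65) = 18.891 kips/bolt; interior L_c = 2.1875 − 0.6875 = 1.5, R_n = 24.375 kips/bolt. φR_n = 0.75 × (2×18.891 + 4×24.375) = 101.5 kips.
Tension yield (gross): A_g = 6.0625×0.25 = 1.5156 in². φR_n = 0.90 × 50 × 1.5156 = 68.2 kips.
Governing: min(93.9, 101.5, 68.2) = 68.2 kips → gross-section yield.

68.2 kips (gross-section yield governs)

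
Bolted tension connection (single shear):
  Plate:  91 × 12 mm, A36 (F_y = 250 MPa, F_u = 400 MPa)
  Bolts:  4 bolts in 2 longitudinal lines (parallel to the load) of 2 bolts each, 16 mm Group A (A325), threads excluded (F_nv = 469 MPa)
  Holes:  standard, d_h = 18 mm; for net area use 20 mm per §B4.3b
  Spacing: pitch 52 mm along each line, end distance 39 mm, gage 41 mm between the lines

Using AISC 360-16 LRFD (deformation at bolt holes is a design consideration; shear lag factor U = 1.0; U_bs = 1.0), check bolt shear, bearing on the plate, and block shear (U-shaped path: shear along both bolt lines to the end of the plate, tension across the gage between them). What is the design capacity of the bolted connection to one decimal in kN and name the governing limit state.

Bolt shear: A_b = π(16)²/4 = 201.06 mm². φR_n = 0.75 × 469 × 201.06 × 4 × 1 = 282.9 kN.
Bearing (12 mm plate, F_u = 400 MPa): end bolts L_c = 39 − 18/2 = 30, R_n = min(1.2×30×12×400, 2.4×16×12×400) = 172.8 kN/bolt; interior L_c = 52 − 18 = 34, R_n = 184.32 kN/bolt. φR_n = 0.75 × (2×172.8 + 2×184.32) = 535.7 kN.
Block shear: shear path 2×[39+1×52] = 2×91 mm, A_gv = 2184, A_nv = 2×(91 − 1.5×20)×12 = 1464 mm²; tension across gage: (41 − 1×20)×12 = 252 mm². R_n = min(0.6×400×1464, 0.6×250×2184) + 1.0×400×252 = min(351.36, 327.6) + 100.8 = 428.4 kN. φR_n = 0.75 × 428.4 = 321.3 kN.
Governing: min(282.9, 535.7, 321.3) = 282.9 kN → bolt shear.

282.9 kN (bolt shear governs)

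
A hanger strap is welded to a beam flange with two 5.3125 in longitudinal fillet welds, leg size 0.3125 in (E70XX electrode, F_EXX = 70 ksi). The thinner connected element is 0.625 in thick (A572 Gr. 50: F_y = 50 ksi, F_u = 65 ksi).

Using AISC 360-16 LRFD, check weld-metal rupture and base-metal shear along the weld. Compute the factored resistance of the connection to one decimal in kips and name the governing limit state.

Weld metal: throat = 0.707×0.3125 = 0.22094 in, L = 2×5.3125 = 10.625 in. φR_n = 0.75 × 0.6 × 70 × 0.22094 × 10.625 = 73.9 kips.
Base metal shear (0.625 in plate): yield φR_n = 1.0×0.6×50×0.625×10.625 = 199.2 kips; rupture φR_n = 0.75×0.6×65×0.625×10.625 = 194.2 kips; take 194.2 kips (rupture).
Governing: min(73.9, 194.2) = 73.9 kips → weld metal.

73.9 kips (weld metal governs)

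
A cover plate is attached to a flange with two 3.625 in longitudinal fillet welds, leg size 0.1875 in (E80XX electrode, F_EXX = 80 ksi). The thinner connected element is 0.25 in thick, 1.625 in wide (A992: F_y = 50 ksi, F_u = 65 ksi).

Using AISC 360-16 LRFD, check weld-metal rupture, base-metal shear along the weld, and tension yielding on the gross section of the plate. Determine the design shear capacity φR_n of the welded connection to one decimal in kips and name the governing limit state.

Weld metal: throat = 0.707×0.1875 = 0.13256 in, L = 2×3.625 = 7.25 in. φR_n = 0.75 × 0.6 × 80 × 0.13256 × 7.25 = 34.6 kips.
Base metal shear (0.25 in plate): yield φR_n = 1.0×0.6×50×0.25×7.25 = 54.4 kips; rupture φR_n = 0.75×0.6×65×0.25×7.25 = 53.0 kips; take 53.0 kips (rupture).
Tension yield (gross): A_g = 1.625×0.25 = 0.40625 in². φR_n = 0.90 × 50 × 0.40625 = 18.3 kips.
Governing: min(34.6, 53.0, 18.3) = 18.3 kips → gross-section yield.

18.3 kips (gross-section yield governs)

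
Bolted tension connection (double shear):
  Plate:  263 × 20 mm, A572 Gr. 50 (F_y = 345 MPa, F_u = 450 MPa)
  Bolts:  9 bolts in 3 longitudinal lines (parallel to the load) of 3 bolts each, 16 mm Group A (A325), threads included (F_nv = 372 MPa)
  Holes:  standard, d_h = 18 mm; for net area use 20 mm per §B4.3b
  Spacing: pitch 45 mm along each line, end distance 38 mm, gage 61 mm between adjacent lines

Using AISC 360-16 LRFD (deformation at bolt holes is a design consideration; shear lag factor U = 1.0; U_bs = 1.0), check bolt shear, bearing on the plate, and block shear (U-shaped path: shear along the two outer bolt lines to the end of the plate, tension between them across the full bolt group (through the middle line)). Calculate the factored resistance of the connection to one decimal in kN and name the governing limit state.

Bolt shear: A_b = π(16)²/4 = 201.06 mm². φR_n = 0.75 × 372 × 201.06 × 9 × 2 = 1009.7 kN.
Bearing (20 mm plate, F_u = 450 MPa): end bolts L_c = 38 − 18/2 = 29, R_n = min(1.2×29×20×450, 2.4×16×20×450) = 313.2 kN/bolt; interior L_c = 45 − 18 = 27, R_n = 291.6 kN/bolt. φR_n = 0.75 × (3×313.2 + 6×291.6) = 2016.9 kN.
Block shear: shear path 2×[38+2×45] = 2×128 mm, A_gv = 5120, A_nv = 2×(128 − 2.5×20)×20 = 3120 mm²; tension across gage: (122 − 2×20)×20 = 1640 mm². R_n = min(0.6×450×3120, 0.6×345×5120) + 1.0×450×1640 = min(842.4, 1059.8) + 738 = 1580.4 kN. φR_n = 0.75 × 1580.4 = 1185.3 kN.
Governing: min(1009.7, 2016.9, 1185.3) = 1009.7 kN → bolt shear.

1009.7 kN (bolt shear governs)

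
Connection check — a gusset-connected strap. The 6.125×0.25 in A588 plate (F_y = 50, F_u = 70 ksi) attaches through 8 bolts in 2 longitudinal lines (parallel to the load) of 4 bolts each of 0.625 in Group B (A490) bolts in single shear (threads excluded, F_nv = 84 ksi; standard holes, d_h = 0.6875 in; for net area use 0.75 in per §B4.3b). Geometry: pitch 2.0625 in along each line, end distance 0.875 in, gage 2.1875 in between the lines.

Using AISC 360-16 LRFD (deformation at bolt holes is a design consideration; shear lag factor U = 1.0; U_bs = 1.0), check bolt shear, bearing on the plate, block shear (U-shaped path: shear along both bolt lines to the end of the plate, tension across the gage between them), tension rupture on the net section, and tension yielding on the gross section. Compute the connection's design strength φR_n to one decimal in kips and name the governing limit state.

60.7 kips (net-section rupture governs)

Bolt shear: A_b = π(0.625)²/4 = 0.3068 in². φR_n = 0.75 × 84 × 0.3068 × 8 × 1 = 154.6 kips.
Bearing (0.25 in plate, F_u = 70 ksi): end bolts L_c = 0.875 − 0.6875/2 = 0.53125, R_n = min(1.2×0.53125×0.25×70, 2.4×0.625×0.25×70) = 11.156 kips/bolt; interior L_c = 2.0625 − 0.6875 = 1.375, R_n = 26.25 kips/bolt. φR_n = 0.75 × (2×11.156 + 6×26.25) = 134.9 kips.
Block shear: shear path 2×[0.875+3×2.0625] = 2×7.0625 in, A_gv = 3.5313, A_nv = 2×(7.0625 − 3.5×0.75)×0.25 = 2.2188 in²; tension across gage: (2.1875 − 1×0.75)×0.25 = 0.35938 in². R_n = min(0.6×70×2.2188, 0.6×50×3.5313) + 1.0×70×0.35938 = min(93.19, 105.94) + 25.157 = 118.35 kips. φR_n = 0.75 × 118.35 = 88.8 kips.
Tension rupture (net): A_n = (6.125 − 2×0.75)×0.25 = 1.1563 in² (U = 1.0, A_e = A_n). φR_n = 0.75 × 70 × 1.1563 = 60.7 kips.
Tension yield (gross): A_g = 6.125×0.25 = 1.5313 in². φR_n = 0.90 × 50 × 1.5313 = 68.9 kips.
Governing: min(154.6, 134.9, 88.8, 60.7, 68.9) = 60.7 kips → net-section rupture.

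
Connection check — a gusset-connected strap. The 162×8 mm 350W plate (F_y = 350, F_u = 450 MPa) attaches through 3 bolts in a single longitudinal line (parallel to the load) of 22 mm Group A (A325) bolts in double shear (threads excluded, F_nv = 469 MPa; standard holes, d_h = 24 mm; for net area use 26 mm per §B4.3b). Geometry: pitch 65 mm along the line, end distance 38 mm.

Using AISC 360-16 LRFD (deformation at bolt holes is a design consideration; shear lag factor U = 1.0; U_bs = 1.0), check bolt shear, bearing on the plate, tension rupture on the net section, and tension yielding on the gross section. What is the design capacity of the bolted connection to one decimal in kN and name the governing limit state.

349.9 kN (bearing governs)

Bolt shear: A_b = π(22)²/4 = 380.13 mm². φR_n = 0.75 × 469 × 380.13 × 3 × 2 = 802.3 kN.
Bearing (8 mm plate, F_u = 450 MPa): end bolts L_c = 38 − 24/2 = 26, R_n = min(1.2×26×8×450, 2.4×22×8×450) = 112.32 kN/bolt; interior L_c = 65 − 24 = 41, R_n = 177.12 kN/bolt. φR_n = 0.75 × (1×112.32 + 2×177.12) = 349.9 kN.
Tension rupture (net): A_n = (162 − 1×26)×8 = 1088 mm² (U = 1.0, A_e = A_n). φR_n = 0.75 × 450 × 1088 = 367.2 kN.
Tension yield (gross): A_g = 162×8 = 1296 mm². φR_n = 0.90 × 350 × 1296 = 408.2 kN.
Governing: min(802.3, 349.9, 367.2, 408.2) = 349.9 kN → bearing.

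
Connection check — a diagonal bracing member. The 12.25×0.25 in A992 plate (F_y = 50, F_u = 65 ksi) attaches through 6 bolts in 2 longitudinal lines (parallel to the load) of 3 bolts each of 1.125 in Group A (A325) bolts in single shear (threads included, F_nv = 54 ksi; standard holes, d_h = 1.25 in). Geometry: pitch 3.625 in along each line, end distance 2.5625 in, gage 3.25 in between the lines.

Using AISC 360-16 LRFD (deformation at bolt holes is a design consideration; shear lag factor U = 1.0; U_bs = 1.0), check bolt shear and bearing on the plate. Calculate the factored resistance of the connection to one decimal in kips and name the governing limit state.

Bolt shear: A_b = π(1.125)²/4 = 0.99402 in². φR_n = 0.75 × 54 × 0.99402 × 6 × 1 = 241.5 kips.
Bearing (0.25 in plate, F_u = 65 ksi): end bolts L_c = 2.5625 − 1.25/2 = 1.9375, R_n = min(1.2×1.9375×0.25×65, 2.4×1.125×0.25×65) = 37.781 kips/bolt; interior L_c = 3.625 − 1.25 = 2.375, R_n = 43.875 kips/bolt. φR_n = 0.75 × (2×37.781 + 4×43.875) = 188.3 kips.
Governing: min(241.5, 188.3) = 188.3 kips → bearing.

188.3 kips (bearing governs)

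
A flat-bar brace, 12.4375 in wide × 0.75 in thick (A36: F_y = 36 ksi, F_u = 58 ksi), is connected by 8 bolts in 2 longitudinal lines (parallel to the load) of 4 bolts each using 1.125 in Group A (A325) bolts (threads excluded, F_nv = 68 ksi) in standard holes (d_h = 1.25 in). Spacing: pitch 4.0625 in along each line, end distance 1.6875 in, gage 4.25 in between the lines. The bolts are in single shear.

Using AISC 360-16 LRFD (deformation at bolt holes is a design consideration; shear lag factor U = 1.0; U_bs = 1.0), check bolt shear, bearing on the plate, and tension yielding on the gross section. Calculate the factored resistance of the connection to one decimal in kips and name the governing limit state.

Bolt shear: A_b = π(1.125)²/4 = 0.99402 in². φR_n = 0.75 × 68 × 0.99402 × 8 × 1 = 405.6 kips.
Bearing (0.75 in plate, F_u = 58 ksi): end bolts L_c = 1.6875 − 1.25/2 = 1.0625, R_n = min(1.2×1.0625×0.75×58, 2.4×1.125×0.75×58) = 55.463 kips/bolt; interior L_c = 4.0625 − 1.25 = 2.8125, R_n = 117.45 kips/bolt. φR_n = 0.75 × (2×55.463 + 6×117.45) = 611.7 kips.
Tension yield (gross): A_g = 12.4375×0.75 = 9.3281 in². φR_n = 0.90 × 36 × 9.3281 = 302.2 kips.
Governing: min(405.6, 611.7, 302.2) = 302.2 kips → gross-section yield.

302.2 kips (gross-section yield governs)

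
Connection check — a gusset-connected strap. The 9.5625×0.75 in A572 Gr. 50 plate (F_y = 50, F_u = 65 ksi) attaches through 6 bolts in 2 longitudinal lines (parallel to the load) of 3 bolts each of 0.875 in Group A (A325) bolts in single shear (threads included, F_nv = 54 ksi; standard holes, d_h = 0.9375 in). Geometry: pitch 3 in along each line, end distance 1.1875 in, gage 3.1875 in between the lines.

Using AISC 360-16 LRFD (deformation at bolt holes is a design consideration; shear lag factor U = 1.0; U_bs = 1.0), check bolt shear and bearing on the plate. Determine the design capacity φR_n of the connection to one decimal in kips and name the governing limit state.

Bolt shear: A_b = π(0.875)²/4 = 0.60132 in². φR_n = 0.75 × 54 × 0.60132 × 6 × 1 = 146.1 kips.
Bearing (0.75 in plate, F_u = 65 ksi): end bolts L_c = 1.1875 − 0.9375/2 = 0.71875, R_n = min(1.2×0.71875×0.75×65, 2.4×0.875×0.75×65) = 42.047 kips/bolt; interior L_c = 3 − 0.9375 = 2.0625, R_n = 102.38 kips/bolt. φR_n = 0.75 × (2×42.047 + 4×102.38) = 370.2 kips.
Governing: min(146.1, 370.2) = 146.1 kips → bolt shear.

146.1 kips (bolt shear governs)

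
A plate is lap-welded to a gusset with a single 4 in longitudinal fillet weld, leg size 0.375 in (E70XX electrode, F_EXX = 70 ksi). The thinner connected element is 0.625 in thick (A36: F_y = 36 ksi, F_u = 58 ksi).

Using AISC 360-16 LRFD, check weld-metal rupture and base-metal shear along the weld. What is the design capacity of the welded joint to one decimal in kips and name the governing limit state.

33.4 kips (weld metal governs)

Weld metal: throat = 0.707×0.375 = 0.26513 in, L = 4 in. φR_n = 0.75 × 0.6 × 70 × 0.26513 × 4 = 33.4 kips.
Base metal shear (0.625 in plate): yield φR_n = 1.0×0.6×36×0.625×4 = 54.0 kips; rupture φR_n = 0.75×0.6×58×0.625×4 = 65.3 kips; take 54.0 kips (yield).
Governing: min(33.4, 54.0) = 33.4 kips → weld metal.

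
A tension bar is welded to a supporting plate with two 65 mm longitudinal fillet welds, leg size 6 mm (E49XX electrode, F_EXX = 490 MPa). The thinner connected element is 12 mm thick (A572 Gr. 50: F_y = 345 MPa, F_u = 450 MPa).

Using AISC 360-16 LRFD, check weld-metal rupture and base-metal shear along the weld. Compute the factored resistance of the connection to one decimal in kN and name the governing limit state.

121.6 kN (weld metal governs)

Weld metal: throat = 0.707×6 = 4.242 mm, L = 2×65 = 130 mm. φR_n = 0.75 × 0.6 × 490 × 4.242 × 130 = 121.6 kN.
Base metal shear (12 mm plate): yield φR_n = 1.0×0.6×345×12×130 = 322.9 kN; rupture φR_n = 0.75×0.6×450×12×130 = 315.9 kN; take 315.9 kN (rupture).
Governing: min(121.6, 315.9) = 121.6 kN → weld metal.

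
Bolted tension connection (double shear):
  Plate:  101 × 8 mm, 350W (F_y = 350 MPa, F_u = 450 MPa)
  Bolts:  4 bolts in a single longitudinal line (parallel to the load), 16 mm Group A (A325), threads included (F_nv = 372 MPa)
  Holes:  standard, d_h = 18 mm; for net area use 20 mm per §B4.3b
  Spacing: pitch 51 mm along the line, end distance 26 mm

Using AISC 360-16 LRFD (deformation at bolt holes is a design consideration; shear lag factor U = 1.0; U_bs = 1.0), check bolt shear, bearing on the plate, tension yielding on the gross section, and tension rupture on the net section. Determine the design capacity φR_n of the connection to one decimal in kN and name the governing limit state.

218.7 kN (net-section rupture governs)

Bolt shear: A_b = π(16)²/4 = 201.06 mm². φR_n = 0.75 × 372 × 201.06 × 4 × 2 = 448.8 kN.
Bearing (8 mm plate, F_u = 450 MPa): end bolts L_c = 26 − 18/2 = 17, R_n = min(1.2×17×8×450, 2.4×16×8×450) = 73.44 kN/bolt; interior L_c = 51 − 18 = 33, R_n = 138.24 kN/bolt. φR_n = 0.75 × (1×73.44 + 3×138.24) = 366.1 kN.
Tension yield (gross): A_g = 101×8 = 808 mm². φR_n = 0.90 × 350 × 808 = 254.5 kN.
Tension rupture (net): A_n = (101 − 1×20)×8 = 648 mm² (U = 1.0, A_e = A_n). φR_n = 0.75 × 450 × 648 = 218.7 kN.
Governing: min(448.8, 366.1, 254.5, 218.7) = 218.7 kN → net-section rupture.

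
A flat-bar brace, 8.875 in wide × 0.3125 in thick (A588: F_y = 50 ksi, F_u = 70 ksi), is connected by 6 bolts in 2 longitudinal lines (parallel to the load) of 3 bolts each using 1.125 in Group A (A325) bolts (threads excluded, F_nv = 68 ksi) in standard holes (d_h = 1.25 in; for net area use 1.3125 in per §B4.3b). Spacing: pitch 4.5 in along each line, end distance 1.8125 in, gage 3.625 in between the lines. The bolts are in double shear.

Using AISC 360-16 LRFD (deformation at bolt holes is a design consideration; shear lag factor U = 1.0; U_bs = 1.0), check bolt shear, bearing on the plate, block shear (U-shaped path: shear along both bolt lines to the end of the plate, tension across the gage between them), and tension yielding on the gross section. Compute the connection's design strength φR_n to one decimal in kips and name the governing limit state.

124.8 kips (gross-section yield governs)

Bolt shear: A_b = π(1.125)²/4 = 0.99402 in². φR_n = 0.75 × 68 × 0.99402 × 6 × 2 = 608.3 kips.
Bearing (0.3125 in plate, F_u = 70 ksi): end bolts L_c = 1.8125 − 1.25/2 = 1.1875, R_n = min(1.2×1.1875×0.3125×70, 2.4×1.125×0.3125×70) = 31.172 kips/bolt; interior L_c = 4.5 − 1.25 = 3.25, R_n = 59.063 kips/bolt. φR_n = 0.75 × (2×31.172 + 4×59.063) = 223.9 kips.
Block shear: shear path 2×[1.8125+2×4.5] = 2×10.8125 in, A_gv = 6.7578, A_nv = 2×(10.8125 − 2.5×1.3125)×0.3125 = 4.707 in²; tension across gage: (3.625 − 1×1.3125)×0.3125 = 0.72266 in². R_n = min(0.6×70×4.707, 0.6×50×6.7578) + 1.0×70×0.72266 = min(197.69, 202.73) + 50.586 = 248.28 kips. φR_n = 0.75 × 248.28 = 186.2 kips.
Tension yield (gross): A_g = 8.875×0.3125 = 2.7734 in². φR_n = 0.90 × 50 × 2.7734 = 124.8 kips.
Governing: min(608.3, 223.9, 186.2, 124.8) = 124.8 kips → gross-section yield.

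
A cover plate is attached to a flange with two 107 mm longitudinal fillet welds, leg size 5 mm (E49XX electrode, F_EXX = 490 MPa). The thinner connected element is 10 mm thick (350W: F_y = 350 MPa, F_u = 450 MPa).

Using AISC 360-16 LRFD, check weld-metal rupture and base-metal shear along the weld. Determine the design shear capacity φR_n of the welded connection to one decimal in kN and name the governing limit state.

166.8 kN (weld metal governs)

Weld metal: throat = 0.707×5 = 3.535 mm, L = 2×107 = 214 mm. φR_n = 0.75 × 0.6 × 490 × 3.535 × 214 = 166.8 kN.
Base metal shear (10 mm plate): yield φR_n = 1.0×0.6×350×10×214 = 449.4 kN; rupture φR_n = 0.75×0.6×450×10×214 = 433.4 kN; take 433.4 kN (rupture).
Governing: min(166.8, 433.4) = 166.8 kN → weld metal.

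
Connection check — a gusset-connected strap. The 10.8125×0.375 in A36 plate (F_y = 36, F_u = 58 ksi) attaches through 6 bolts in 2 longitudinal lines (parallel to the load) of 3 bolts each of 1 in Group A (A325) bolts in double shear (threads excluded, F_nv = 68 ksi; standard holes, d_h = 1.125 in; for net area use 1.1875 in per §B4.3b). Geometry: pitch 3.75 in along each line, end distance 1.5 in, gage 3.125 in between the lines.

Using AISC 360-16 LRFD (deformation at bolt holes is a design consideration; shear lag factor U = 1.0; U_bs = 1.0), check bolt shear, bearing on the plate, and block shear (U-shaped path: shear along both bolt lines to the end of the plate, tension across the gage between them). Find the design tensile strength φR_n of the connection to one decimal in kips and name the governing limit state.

Bolt shear: A_b = π(1)²/4 = 0.7854 in². φR_n = 0.75 × 68 × 0.7854 × 6 × 2 = 480.7 kips.
Bearing (0.375 in plate, F_u = 58 ksi): end bolts L_c = 1.5 − 1.125/2 = 0.9375, R_n = min(1.2×0.9375×0.375×58, 2.4×1×0.375×58) = 24.469 kips/bolt; interior L_c = 3.75 − 1.125 = 2.625, R_n = 52.2 kips/bolt. φR_n = 0.75 × (2×24.469 + 4×52.2) = 193.3 kips.
Block shear: shear path 2×[1.5+2×3.75] = 2×9 in, A_gv = 6.75, A_nv = 2×(9 − 2.5×1.1875)×0.375 = 4.5234 in²; tension across gage: (3.125 − 1×1.1875)×0.375 = 0.72656 in². R_n = min(0.6×58×4.5234, 0.6×36×6.75) + 1.0×58×0.72656 = min(157.41, 145.8) + 42.14 = 187.94 kips. φR_n = 0.75 × 187.94 = 141.0 kips.
Governing: min(480.7, 193.3, 141.0) = 141.0 kips → block shear.

141.0 kips (block shear governs)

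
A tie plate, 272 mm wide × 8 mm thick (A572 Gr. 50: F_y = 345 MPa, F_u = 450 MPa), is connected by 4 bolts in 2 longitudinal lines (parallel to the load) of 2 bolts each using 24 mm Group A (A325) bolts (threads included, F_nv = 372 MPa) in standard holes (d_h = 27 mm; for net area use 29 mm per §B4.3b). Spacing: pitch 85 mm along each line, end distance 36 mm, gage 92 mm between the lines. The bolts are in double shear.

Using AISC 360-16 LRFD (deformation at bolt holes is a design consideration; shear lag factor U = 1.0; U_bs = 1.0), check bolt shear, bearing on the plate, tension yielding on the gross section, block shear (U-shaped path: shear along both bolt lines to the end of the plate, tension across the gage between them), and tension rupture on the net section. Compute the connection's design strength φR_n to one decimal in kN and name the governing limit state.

Bolt shear: A_b = π(24)²/4 = 452.39 mm². φR_n = 0.75 × 372 × 452.39 × 4 × 2 = 1009.7 kN.
Bearing (8 mm plate, F_u = 450 MPa): end bolts L_c = 36 − 27/2 = 22.5, R_n = min(1.2×22.5×8×450, 2.4×24×8×450) = 97.2 kN/bolt; interior L_c = 85 − 27 = 58, R_n = 207.36 kN/bolt. φR_n = 0.75 × (2×97.2 + 2×207.36) = 456.8 kN.
Tension yield (gross): A_g = 272×8 = 2176 mm². φR_n = 0.90 × 345 × 2176 = 675.6 kN.
Block shear: shear path 2×[36+1×85] = 2×121 mm, A_gv = 1936, A_nv = 2×(121 − 1.5×29)×8 = 1240 mm²; tension across gage: (92 − 1×29)×8 = 504 mm². R_n = min(0.6×450×1240, 0.6×345×1936) + 1.0×450×504 = min(334.8, 400.75) + 226.8 = 561.6 kN. φR_n = 0.75 × 561.6 = 421.2 kN.
Tension rupture (net): A_n = (272 − 2×29)×8 = 1712 mm² (U = 1.0, A_e = A_n). φR_n = 0.75 × 450 × 1712 = 577.8 kN.
Governing: min(1009.7, 456.8, 675.6, 421.2, 577.8) = 421.2 kN → block shear.

421.2 kN (block shear governs)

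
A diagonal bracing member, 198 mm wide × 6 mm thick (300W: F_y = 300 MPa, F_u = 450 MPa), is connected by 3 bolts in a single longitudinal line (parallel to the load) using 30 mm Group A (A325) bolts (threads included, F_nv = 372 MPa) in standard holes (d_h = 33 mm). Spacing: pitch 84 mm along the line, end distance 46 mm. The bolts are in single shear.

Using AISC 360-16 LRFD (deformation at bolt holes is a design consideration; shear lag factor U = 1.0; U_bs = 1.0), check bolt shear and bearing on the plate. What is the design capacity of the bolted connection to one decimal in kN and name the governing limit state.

Bolt shear: A_b = π(30)²/4 = 706.86 mm². φR_n = 0.75 × 372 × 706.86 × 3 × 1 = 591.6 kN.
Bearing (6 mm plate, F_u = 450 MPa): end bolts L_c = 46 − 33/2 = 29.5, R_n = min(1.2×29.5×6×450, 2.4×30×6×450) = 95.58 kN/bolt; interior L_c = 84 − 33 = 51, R_n = 165.24 kN/bolt. φR_n = 0.75 × (1×95.58 + 2×165.24) = 319.5 kN.
Governing: min(591.6, 319.5) = 319.5 kN → bearing.

319.5 kN (bearing governs)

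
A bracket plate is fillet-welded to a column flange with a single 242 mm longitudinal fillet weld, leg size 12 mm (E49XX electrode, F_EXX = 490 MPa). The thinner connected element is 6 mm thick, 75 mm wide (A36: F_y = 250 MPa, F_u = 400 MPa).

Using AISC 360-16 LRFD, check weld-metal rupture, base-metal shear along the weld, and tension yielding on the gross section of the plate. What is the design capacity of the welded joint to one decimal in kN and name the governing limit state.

Weld metal: throat = 0.707×12 = 8.484 mm, L = 242 mm. φR_n = 0.75 × 0.6 × 490 × 8.484 × 242 = 452.7 kN.
Base metal shear (6 mm plate): yield φR_n = 1.0×0.6×250×6×242 = 217.8 kN; rupture φR_n = 0.75×0.6×400×6×242 = 261.4 kN; take 217.8 kN (yield).
Tension yield (gross): A_g = 75×6 = 450 mm². φR_n = 0.90 × 250 × 450 = 101.3 kN.
Governing: min(452.7, 217.8, 101.3) = 101.3 kN → gross-section yield.

101.3 kN (gross-section yield governs)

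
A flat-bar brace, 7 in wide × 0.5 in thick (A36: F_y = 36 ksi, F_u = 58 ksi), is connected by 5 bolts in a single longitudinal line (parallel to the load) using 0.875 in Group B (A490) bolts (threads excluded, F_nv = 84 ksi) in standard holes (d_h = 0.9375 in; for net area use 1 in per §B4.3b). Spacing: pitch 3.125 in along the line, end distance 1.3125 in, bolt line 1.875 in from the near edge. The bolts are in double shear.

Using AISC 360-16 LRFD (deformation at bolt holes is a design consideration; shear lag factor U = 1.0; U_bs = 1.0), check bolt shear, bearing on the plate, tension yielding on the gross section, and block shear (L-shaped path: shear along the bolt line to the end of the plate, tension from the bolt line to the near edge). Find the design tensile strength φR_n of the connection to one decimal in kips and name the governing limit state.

Bolt shear: A_b = π(0.875)²/4 = 0.60132 in². φR_n = 0.75 × 84 × 0.60132 × 5 × 2 = 378.8 kips.
Bearing (0.5 in plate, F_u = 58 ksi): end bolts L_c = 1.3125 − 0.9375/2 = 0.84375, R_n = min(1.2×0.84375×0.5×58, 2.4×0.875×0.5×58) = 29.363 kips/bolt; interior L_c = 3.125 − 0.9375 = 2.1875, R_n = 60.9 kips/bolt. φR_n = 0.75 × (1×29.363 + 4×60.9) = 204.7 kips.
Tension yield (gross): A_g = 7×0.5 = 3.5 in². φR_n = 0.90 × 36 × 3.5 = 113.4 kips.
Block shear: shear path 1×[1.3125+4×3.125] = 1×13.8125 in, A_gv = 6.9063, A_nv = 1×(13.8125 − 4.5×1)×0.5 = 4.6563 in²; tension to near edge: (1.875 − 0.5×1)×0.5 = 0.6875 in². R_n = min(0.6×58×4.6563, 0.6×36×6.9063) + 1.0×58×0.6875 = min(162.04, 149.18) + 39.875 = 189.06 kips. φR_n = 0.75 × 189.06 = 141.8 kips.
Governing: min(378.8, 204.7, 113.4, 141.8) = 113.4 kips → gross-section yield.

113.4 kips (gross-section yield governs)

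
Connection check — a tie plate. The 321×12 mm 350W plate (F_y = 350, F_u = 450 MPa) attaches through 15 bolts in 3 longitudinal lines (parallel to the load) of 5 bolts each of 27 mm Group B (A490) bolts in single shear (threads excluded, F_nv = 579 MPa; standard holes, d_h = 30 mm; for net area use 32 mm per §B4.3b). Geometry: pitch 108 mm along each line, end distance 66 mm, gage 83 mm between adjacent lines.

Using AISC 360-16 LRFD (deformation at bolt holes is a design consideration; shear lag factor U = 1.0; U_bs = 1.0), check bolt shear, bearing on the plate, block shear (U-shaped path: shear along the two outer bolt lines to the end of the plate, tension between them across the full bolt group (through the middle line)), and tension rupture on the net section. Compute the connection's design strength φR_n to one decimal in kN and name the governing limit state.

Bolt shear: A_b = π(27)²/4 = 572.56 mm². φR_n = 0.75 × 579 × 572.56 × 15 × 1 = 3729.5 kN.
Bearing (12 mm plate, F_u = 450 MPa): end bolts L_c = 66 − 30/2 = 51, R_n = min(1.2×51×12×450, 2.4×27×12×450) = 330.48 kN/bolt; interior L_c = 108 − 30 = 78, R_n = 349.92 kN/bolt. φR_n = 0.75 × (3×330.48 + 12×349.92) = 3892.9 kN.
Block shear: shear path 2×[66+4×108] = 2×498 mm, A_gv = 11952, A_nv = 2×(498 − 4.5×32)×12 = 8496 mm²; tension across gage: (166 − 2×32)×12 = 1224 mm². R_n = min(0.6×450×8496, 0.6×350×11952) + 1.0×450×1224 = min(2293.9, 2509.9) + 550.8 = 2844.7 kN. φR_n = 0.75 × 2844.7 = 2133.5 kN.
Tension rupture (net): A_n = (321 − 3×32)×12 = 2700 mm² (U = 1.0, A_e = A_n). φR_n = 0.75 × 450 × 2700 = 911.3 kN.
Governing: min(3729.5, 3892.9, 2133.5, 911.3) = 911.3 kN → net-section rupture.

911.3 kN (net-section rupture governs)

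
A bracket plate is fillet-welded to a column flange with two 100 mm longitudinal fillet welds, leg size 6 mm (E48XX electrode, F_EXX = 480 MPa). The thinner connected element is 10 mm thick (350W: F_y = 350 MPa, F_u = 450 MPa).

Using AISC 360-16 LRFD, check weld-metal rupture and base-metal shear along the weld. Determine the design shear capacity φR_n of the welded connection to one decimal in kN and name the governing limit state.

Weld metal: throat = 0.707×6 = 4.242 mm, L = 2×100 = 200 mm. φR_n = 0.75 × 0.6 × 480 × 4.242 × 200 = 183.3 kN.
Base metal shear (10 mm plate): yield φR_n = 1.0×0.6×350×10×200 = 420.0 kN; rupture φR_n = 0.75×0.6×450×10×200 = 405.0 kN; take 405.0 kN (rupture).
Governing: min(183.3, 405.0) = 183.3 kN → weld metal.

183.3 kN (weld metal governs)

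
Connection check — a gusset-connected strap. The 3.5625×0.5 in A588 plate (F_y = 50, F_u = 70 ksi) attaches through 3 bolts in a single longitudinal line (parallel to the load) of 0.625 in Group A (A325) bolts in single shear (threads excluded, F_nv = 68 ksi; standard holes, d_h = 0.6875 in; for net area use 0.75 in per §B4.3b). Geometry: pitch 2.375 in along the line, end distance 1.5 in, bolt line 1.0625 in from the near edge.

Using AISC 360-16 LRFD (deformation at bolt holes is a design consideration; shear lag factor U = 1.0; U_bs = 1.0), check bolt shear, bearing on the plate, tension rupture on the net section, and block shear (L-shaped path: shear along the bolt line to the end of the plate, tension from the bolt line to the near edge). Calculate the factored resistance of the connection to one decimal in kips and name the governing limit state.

Bolt shear: A_b = π(0.625)²/4 = 0.3068 in². φR_n = 0.75 × 68 × 0.3068 × 3 × 1 = 46.9 kips.
Bearing (0.5 in plate, F_u = 70 ksi): end bolts L_c = 1.5 − 0.6875/2 = 1.15625, R_n = min(1.2×1.15625×0.5×70, 2.4×0.625×0.5×70) = 48.563 kips/bolt; interior L_c = 2.375 − 0.6875 = 1.6875, R_n = 52.5 kips/bolt. φR_n = 0.75 × (1×48.563 + 2×52.5) = 115.2 kips.
Tension rupture (net): A_n = (3.5625 − 1×0.75)×0.5 = 1.4063 in² (U = 1.0, A_e = A_n). φR_n = 0.75 × 70 × 1.4063 = 73.8 kips.
Block shear: shear path 1×[1.5+2×2.375] = 1×6.25 in, A_gv = 3.125, A_nv = 1×(6.25 − 2.5×0.75)×0.5 = 2.1875 in²; tension to near edge: (1.0625 − 0.5×0.75)×0.5 = 0.34375 in². R_n = min(0.6×70×2.1875, 0.6×50×3.125) + 1.0×70×0.34375 = min(91.875, 93.75) + 24.063 = 115.94 kips. φR_n = 0.75 × 115.94 = 87.0 kips.
Governing: min(46.9, 115.2, 73.8, 87.0) = 46.9 kips → bolt shear.

46.9 kips (bolt shear governs)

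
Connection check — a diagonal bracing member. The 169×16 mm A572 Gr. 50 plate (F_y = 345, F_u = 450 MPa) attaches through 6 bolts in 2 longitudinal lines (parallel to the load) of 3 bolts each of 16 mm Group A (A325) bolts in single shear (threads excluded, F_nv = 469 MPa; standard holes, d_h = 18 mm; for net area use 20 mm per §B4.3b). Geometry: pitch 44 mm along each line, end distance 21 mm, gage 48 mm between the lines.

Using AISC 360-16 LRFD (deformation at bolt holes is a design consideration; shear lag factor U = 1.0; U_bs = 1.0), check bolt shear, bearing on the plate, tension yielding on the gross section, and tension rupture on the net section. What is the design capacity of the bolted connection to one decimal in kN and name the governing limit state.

Bolt shear: A_b = π(16)²/4 = 201.06 mm². φR_n = 0.75 × 469 × 201.06 × 6 × 1 = 424.3 kN.
Bearing (16 mm plate, F_u = 450 MPa): end bolts L_c = 21 − 18/2 = 12, R_n = min(1.2×12×16×450, 2.4×16×16×450) = 103.68 kN/bolt; interior L_c = 44 − 18 = 26, R_n = 224.64 kN/bolt. φR_n = 0.75 × (2×103.68 + 4×224.64) = 829.4 kN.
Tension yield (gross): A_g = 169×16 = 2704 mm². φR_n = 0.90 × 345 × 2704 = 839.6 kN.
Tension rupture (net): A_n = (169 − 2×20)×16 = 2064 mm² (U = 1.0, A_e = A_n). φR_n = 0.75 × 450 × 2064 = 696.6 kN.
Governing: min(424.3, 829.4, 839.6, 696.6) = 424.3 kN → bolt shear.

424.3 kN (bolt shear governs)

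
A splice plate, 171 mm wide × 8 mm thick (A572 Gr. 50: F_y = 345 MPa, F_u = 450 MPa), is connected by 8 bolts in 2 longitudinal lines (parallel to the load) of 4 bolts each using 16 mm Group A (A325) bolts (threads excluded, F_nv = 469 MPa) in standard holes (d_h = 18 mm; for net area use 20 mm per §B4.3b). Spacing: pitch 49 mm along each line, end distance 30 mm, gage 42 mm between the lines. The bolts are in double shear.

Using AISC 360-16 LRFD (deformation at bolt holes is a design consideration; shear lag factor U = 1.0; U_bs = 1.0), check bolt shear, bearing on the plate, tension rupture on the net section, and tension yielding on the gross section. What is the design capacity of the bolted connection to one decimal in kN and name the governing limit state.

353.7 kN (net-section rupture governs)

Bolt shear: A_b = π(16)²/4 = 201.06 mm². φR_n = 0.75 × 469 × 201.06 × 8 × 2 = 1131.6 kN.
Bearing (8 mm plate, F_u = 450 MPa): end bolts L_c = 30 − 18/2 = 21, R_n = min(1.2×21×8×450, 2.4×16×8×450) = 90.72 kN/bolt; interior L_c = 49 − 18 = 31, R_n = 133.92 kN/bolt. φR_n = 0.75 × (2×90.72 + 6×133.92) = 738.7 kN.
Tension rupture (net): A_n = (171 − 2×20)×8 = 1048 mm² (U = 1.0, A_e = A_n). φR_n = 0.75 × 450 × 1048 = 353.7 kN.
Tension yield (gross): A_g = 171×8 = 1368 mm². φR_n = 0.90 × 345 × 1368 = 424.8 kN.
Governing: min(1131.6, 738.7, 353.7, 424.8) = 353.7 kN → net-section rupture.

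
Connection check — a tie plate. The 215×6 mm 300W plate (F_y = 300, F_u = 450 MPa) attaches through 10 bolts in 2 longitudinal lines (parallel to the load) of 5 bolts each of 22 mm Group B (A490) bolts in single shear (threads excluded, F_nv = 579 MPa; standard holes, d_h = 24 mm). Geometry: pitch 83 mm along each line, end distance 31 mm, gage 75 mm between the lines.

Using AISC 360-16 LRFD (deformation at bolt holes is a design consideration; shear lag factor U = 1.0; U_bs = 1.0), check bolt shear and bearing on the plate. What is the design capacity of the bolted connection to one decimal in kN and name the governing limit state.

947.7 kN (bearing governs)

Bolt shear: A_b = π(22)²/4 = 380.13 mm². φR_n = 0.75 × 579 × 380.13 × 10 × 1 = 1650.7 kN.
Bearing (6 mm plate, F_u = 450 MPa): end bolts L_c = 31 − 24/2 = 19, R_n = min(1.2×19×6×450, 2.4×22×6×450) = 61.56 kN/bolt; interior L_c = 83 − 24 = 59, R_n = 142.56 kN/bolt. φR_n = 0.75 × (2×61.56 + 8×142.56) = 947.7 kN.
Governing: min(1650.7, 947.7) = 947.7 kN → bearing.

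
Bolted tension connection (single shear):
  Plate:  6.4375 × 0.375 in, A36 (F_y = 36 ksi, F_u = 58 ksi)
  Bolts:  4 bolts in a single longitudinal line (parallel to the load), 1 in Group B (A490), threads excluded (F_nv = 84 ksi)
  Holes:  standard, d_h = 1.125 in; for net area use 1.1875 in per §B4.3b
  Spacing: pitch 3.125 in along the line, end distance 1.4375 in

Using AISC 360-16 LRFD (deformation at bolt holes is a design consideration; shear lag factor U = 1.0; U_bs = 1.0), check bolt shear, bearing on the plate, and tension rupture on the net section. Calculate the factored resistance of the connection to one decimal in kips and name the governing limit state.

85.6 kips (net-section rupture governs)

Bolt shear: A_b = π(1)²/4 = 0.7854 in². φR_n = 0.75 × 84 × 0.7854 × 4 × 1 = 197.9 kips.
Bearing (0.375 in plate, F_u = 58 ksi): end bolts L_c = 1.4375 − 1.125/2 = 0.875, R_n = min(1.2×0.875×0.375×58, 2.4×1×0.375×58) = 22.838 kips/bolt; interior L_c = 3.125 − 1.125 = 2, R_n = 52.2 kips/bolt. φR_n = 0.75 × (1×22.838 + 3×52.2) = 134.6 kips.
Tension rupture (net): A_n = (6.4375 − 1×1.1875)×0.375 = 1.9688 in² (U = 1.0, A_e = A_n). φR_n = 0.75 × 58 × 1.9688 = 85.6 kips.
Governing: min(197.9, 134.6, 85.6) = 85.6 kips → net-section rupture.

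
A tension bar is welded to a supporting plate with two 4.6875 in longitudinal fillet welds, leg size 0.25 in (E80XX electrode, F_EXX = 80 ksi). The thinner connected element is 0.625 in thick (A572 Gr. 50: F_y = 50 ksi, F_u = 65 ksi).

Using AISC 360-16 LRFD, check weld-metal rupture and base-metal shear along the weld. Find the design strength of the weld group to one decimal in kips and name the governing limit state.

Weld metal: throat = 0.707×0.25 = 0.17675 in, L = 2×4.6875 = 9.375 in. φR_n = 0.75 × 0.6 × 80 × 0.17675 × 9.375 = 59.7 kips.
Base metal shear (0.625 in plate): yield φR_n = 1.0×0.6×50×0.625×9.375 = 175.8 kips; rupture φR_n = 0.75×0.6×65×0.625×9.375 = 171.4 kips; take 171.4 kips (rupture).
Governing: min(59.7, 171.4) = 59.7 kips → weld metal.

59.7 kips (weld metal governs)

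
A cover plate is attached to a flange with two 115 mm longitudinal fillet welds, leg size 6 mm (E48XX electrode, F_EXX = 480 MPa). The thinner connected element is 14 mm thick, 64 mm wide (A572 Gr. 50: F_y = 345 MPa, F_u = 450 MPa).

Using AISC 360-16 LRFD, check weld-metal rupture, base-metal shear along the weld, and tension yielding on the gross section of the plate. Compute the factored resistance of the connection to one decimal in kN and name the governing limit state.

210.7 kN (weld metal governs)

Weld metal: throat = 0.707×6 = 4.242 mm, L = 2×115 = 230 mm. φR_n = 0.75 × 0.6 × 480 × 4.242 × 230 = 210.7 kN.
Base metal shear (14 mm plate): yield φR_n = 1.0×0.6×345×14×230 = 666.5 kN; rupture φR_n = 0.75×0.6×450×14×230 = 652.1 kN; take 652.1 kN (rupture).
Tension yield (gross): A_g = 64×14 = 896 mm². φR_n = 0.90 × 345 × 896 = 278.2 kN.
Governing: min(210.7, 652.1, 278.2) = 210.7 kN → weld metal.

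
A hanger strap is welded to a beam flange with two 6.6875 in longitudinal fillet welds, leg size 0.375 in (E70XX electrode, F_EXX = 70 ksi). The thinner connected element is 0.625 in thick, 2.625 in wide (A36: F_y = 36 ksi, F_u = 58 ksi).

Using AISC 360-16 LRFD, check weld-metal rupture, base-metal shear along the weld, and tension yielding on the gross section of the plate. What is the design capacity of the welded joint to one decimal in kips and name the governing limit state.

53.2 kips (gross-section yield governs)

Weld metal: throat = 0.707×0.375 = 0.26513 in, L = 2×6.6875 = 13.375 in. φR_n = 0.75 × 0.6 × 70 × 0.26513 × 13.375 = 111.7 kips.
Base metal shear (0.625 in plate): yield φR_n = 1.0×0.6×36×0.625×13.375 = 180.6 kips; rupture φR_n = 0.75×0.6×58×0.625×13.375 = 218.2 kips; take 180.6 kips (yield).
Tension yield (gross): A_g = 2.625×0.625 = 1.6406 in². φR_n = 0.90 × 36 × 1.6406 = 53.2 kips.
Governing: min(111.7, 180.6, 53.2) = 53.2 kips → gross-section yield.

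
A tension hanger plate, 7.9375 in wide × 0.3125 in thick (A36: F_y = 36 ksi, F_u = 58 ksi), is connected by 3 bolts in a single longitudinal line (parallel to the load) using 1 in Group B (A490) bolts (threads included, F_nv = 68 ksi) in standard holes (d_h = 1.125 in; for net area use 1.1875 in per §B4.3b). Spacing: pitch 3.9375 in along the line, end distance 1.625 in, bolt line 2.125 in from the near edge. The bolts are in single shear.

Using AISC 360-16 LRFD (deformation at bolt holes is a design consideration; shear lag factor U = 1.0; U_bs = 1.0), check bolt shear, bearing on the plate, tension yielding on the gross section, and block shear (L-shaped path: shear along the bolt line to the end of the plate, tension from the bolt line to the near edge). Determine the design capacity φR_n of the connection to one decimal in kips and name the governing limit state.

Bolt shear: A_b = π(1)²/4 = 0.7854 in². φR_n = 0.75 × 68 × 0.7854 × 3 × 1 = 120.2 kips.
Bearing (0.3125 in plate, F_u = 58 ksi): end bolts L_c = 1.625 − 1.125/2 = 1.0625, R_n = min(1.2×1.0625×0.3125×58, 2.4×1×0.3125×58) = 23.109 kips/bolt; interior L_c = 3.9375 − 1.125 = 2.8125, R_n = 43.5 kips/bolt. φR_n = 0.75 × (1×23.109 + 2×43.5) = 82.6 kips.
Tension yield (gross): A_g = 7.9375×0.3125 = 2.4805 in². φR_n = 0.90 × 36 × 2.4805 = 80.4 kips.
Block shear: shear path 1×[1.625+2×3.9375] = 1×9.5 in, A_gv = 2.9688, A_nv = 1×(9.5 − 2.5×1.1875)×0.3125 = 2.041 in²; tension to near edge: (2.125 − 0.5×1.1875)×0.3125 = 0.47852 in². R_n = min(0.6×58×2.041, 0.6×36×2.9688) + 1.0×58×0.47852 = min(71.027, 64.126) + 27.754 = 91.88 kips. φR_n = 0.75 × 91.88 = 68.9 kips.
Governing: min(120.2, 82.6, 80.4, 68.9) = 68.9 kips → block shear.

68.9 kips (block shear governs)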